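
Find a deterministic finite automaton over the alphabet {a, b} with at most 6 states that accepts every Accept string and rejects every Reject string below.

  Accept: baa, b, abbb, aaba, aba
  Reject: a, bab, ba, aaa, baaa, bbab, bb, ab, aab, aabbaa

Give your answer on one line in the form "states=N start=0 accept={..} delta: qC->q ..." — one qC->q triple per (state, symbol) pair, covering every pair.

State merging on the prefix tree: take the shortest (then alphabetical) example prefix whose next move is undefined and point that move at state 0, else 1, else 2, ...; a target is out if some Accept/Reject pair would then sit in one state with the same input left (inseparable). If every existing state is out, open a new one.
a: 0a undefined. 0a->0: no, b/ab meet in 0 with "b" left. Open state 1: 0a->1.
b: 0b undefined. 0b->0: no, b/bb meet in 0. 0b->1: no, baa/aaa meet in 1 with "aa" left. Open state 2: 0b->2.
aa: 1a undefined. 1a->0: no, b/aab meet in 2. 1a->1: ok.
ab: 1b undefined. 1b->0: no, baa/aabbaa meet in 2 with "aa" left. 1b->1: no, abbb/a meet in 1. 1b->2: no, b/ab meet in 2. Open state 3: 1b->3.
ba: 2a undefined. 2a->0: no, baa/a meet in 1. 2a->1: no, baa/a meet in 1. 2a->2: no, baa/ba meet in 2. 2a->3: ok.
bb: 2b undefined. 2b->0: ok.
aba: 3a undefined. 3a->0: no, baa/bb meet in 0. 3a->1: no, baa/a meet in 1. 3a->2: ok.
abb: 3b undefined. 3b->0: ok.
All examples now run through 4 states with every (state, symbol) defined. Accept strings end in {2}, Reject strings end in {0,1,3}; accept={2}.

states=4 start=0 accept={2} delta: 0a->1 0b->2 1a->1 1b->3 2a->3 2b->0 3a->2 3b->0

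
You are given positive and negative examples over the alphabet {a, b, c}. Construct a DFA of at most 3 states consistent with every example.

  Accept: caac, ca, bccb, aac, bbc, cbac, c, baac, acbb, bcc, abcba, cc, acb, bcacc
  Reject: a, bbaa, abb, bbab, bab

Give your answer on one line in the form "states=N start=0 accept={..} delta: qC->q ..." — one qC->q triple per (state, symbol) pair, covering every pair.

Grow the machine one transition at a time. Run the examples from 0; the earliest place one falls off (shortest prefix, ties alphabetical) gets sent to the lowest-numbered state that keeps every Accept/Reject pair distinguishable — a pair clashes when both reach the same state with identical unread suffix — and to a fresh state only if none does.
a: 0a undefined. 0a->0: ok.
b: 0b undefined. 0b->0: ok.
c: 0c undefined. 0c->0: no, caac/a meet in 0. Open state 1: 0c->1.
ca: 1a undefined. 1a->0: no, ca/a meet in 0. 1a->1: ok.
cb: 1b undefined. 1b->0: no, acbb/a meet in 0. 1b->1: ok.
cc: 1c undefined. 1c->0: no, caac/a meet in 0. 1c->1: ok.
All examples now run through 2 states with every (state, symbol) defined. Accept strings end in {1}, Reject strings end in {0}; accept={1}.

states=2 start=0 accept={1} delta: 0a->0 0b->0 0c->1 1a->1 1b->1 1c->1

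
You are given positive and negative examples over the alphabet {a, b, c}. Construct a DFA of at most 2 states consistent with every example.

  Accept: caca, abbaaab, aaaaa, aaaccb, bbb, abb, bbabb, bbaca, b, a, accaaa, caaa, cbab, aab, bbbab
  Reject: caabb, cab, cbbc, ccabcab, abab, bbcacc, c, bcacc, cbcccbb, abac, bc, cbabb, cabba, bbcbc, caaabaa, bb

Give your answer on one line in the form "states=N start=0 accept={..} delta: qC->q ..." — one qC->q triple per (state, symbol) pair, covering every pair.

Grow the machine one transition at a time. Run the examples from 0; the earliest place one falls off (shortest prefix, ties alphabetical) gets sent to the lowest-numbered state that keeps every Accept/Reject pair distinguishable — a pair clashes when both reach the same state with identical unread suffix — and to a fresh state only if none does.
a: 0a undefined. 0a->0: no, abb/bb meet in 0 with "bb" left. Open state 1: 0a->1.
b: 0b undefined. 0b->0: no, bbb/bb meet in 0. 0b->1: ok.
c: 0c undefined. 0c->0: ok.
aa: 1a undefined. 1a->0: ok.
ab: 1b undefined. 1b->0: ok.
ac: 1c undefined. 1c->0: ok.
All examples now run through 2 states with every (state, symbol) defined. Accept strings end in {1}, Reject strings end in {0}; accept={1}.

states=2 start=0 accept={1} delta: 0a->1 0b->1 0c->0 1a->0 1b->0 1c->0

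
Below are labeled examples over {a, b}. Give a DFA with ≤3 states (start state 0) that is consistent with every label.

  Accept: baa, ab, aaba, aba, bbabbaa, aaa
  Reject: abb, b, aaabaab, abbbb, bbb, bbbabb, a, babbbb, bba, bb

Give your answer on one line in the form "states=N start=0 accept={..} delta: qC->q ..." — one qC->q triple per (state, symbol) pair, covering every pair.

Grow the machine one transition at a time. Run the examples from 0; the earliest place one falls off (shortest prefix, ties alphabetical) gets sent to the lowest-numbered state that keeps every Accept/Reject pair distinguishable — a pair clashes when both reach the same state with identical unread suffix — and to a fresh state only if none does.
a: 0a undefined. 0a->0: no, ab/b meet in 0 with "b" left. Open state 1: 0a->1.
b: 0b undefined. 0b->0: ok.
aa: 1a undefined. 1a->0: no, baa/b meet in 0. 1a->1: no, baa/a meet in 1. Open state 2: 1a->2.
ab: 1b undefined. 1b->0: no, ab/abb meet in 0. 1b->1: no, ab/abb meet in 1. 1b->2: ok.
aaa: 2a undefined. 2a->0: no, aba/b meet in 0. 2a->1: no, aba/a meet in 1. 2a->2: ok.
aab: 2b undefined. 2b->0: no, aaba/a meet in 1. 2b->1: ok.
All examples now run through 3 states with every (state, symbol) defined. Accept strings end in {2}, Reject strings end in {0,1}; accept={2}.

states=3 start=0 accept={2} delta: 0a->1 0b->0 1a->2 1b->2 2a->2 2b->1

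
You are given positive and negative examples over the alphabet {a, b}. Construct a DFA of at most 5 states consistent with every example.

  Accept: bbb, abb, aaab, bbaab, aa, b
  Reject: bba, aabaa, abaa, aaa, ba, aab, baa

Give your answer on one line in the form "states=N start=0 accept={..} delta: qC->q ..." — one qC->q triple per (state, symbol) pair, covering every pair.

Grow the machine one transition at a time. Run the examples from 0; the earliest place one falls off (shortest prefix, ties alphabetical) gets sent to the lowest-numbered state that keeps every Accept/Reject pair distinguishable — a pair clashes when both reach the same state with identical unread suffix — and to a fresh state only if none does.
a: 0a undefined. 0a->0: no, aaab/aab meet in 0 with "b" left. Open state 1: 0a->1.
b: 0b undefined. 0b->0: no, bbaab/aab meet in 1 with "ab" left. 0b->1: no, aa/ba meet in 1 with "a" left. Open state 2: 0b->2.
aa: 1a undefined. 1a->0: no, b/aab meet in 2. 1a->1: no, aaab/aab meet in 1 with "b" left. 1a->2: ok.
ab: 1b undefined. 1b->0: no, abb/abaa meet in 2. 1b->1: ok.
ba: 2a undefined. 2a->0: no, abb/baa meet in 1. 2a->1: no, abb/abaa meet in 1. 2a->2: no, aaab/aab meet in 2 with "b" left. Open state 3: 2a->3.
bb: 2b undefined. 2b->0: no, bbb/aabaa meet in 2. 2b->1: no, bbb/aab meet in 1. 2b->2: no, bbb/aab meet in 2. 2b->3: ok.
baa: 3a undefined. 3a->0: no, abb/aabaa meet in 1. 3a->1: no, abb/bba meet in 1. 3a->2: no, aa/bba meet in 2. 3a->3: ok.
bbb: 3b undefined. 3b->0: ok.
All examples now run through 4 states with every (state, symbol) defined. Accept strings end in {0,1,2}, Reject strings end in {3}; accept={0,1,2}.

states=4 start=0 accept={0,1,2} delta: 0a->1 0b->2 1a->2 1b->1 2a->3 2b->3 3a->3 3b->0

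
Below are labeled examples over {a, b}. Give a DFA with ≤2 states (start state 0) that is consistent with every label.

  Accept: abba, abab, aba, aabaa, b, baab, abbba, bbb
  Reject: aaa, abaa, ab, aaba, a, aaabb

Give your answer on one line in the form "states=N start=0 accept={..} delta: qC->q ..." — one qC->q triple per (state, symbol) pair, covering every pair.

states=2 start=0 accept={0} delta: 0a->1 0b->0 1a->0 1b->1

Fold the examples into a partial DFA from state 0: repeatedly fix the first undefined (state, symbol) met by the shortest-then-alphabetical prefix, trying targets in increasing order and rejecting any under which an Accept and a Reject string meet in one state with the same remainder; add a state when all current targets are rejected. Accepting states are where Accept strings end.
a: 0a undefined. 0a->0: no, aba/aaba meet in 0 with "ba" left. Open state 1: 0a->1.
b: 0b undefined. 0b->0: ok.
aa: 1a undefined. 1a->0: ok.
ab: 1b undefined. 1b->0: no, abba/aaa meet in 1. 1b->1: ok.
All examples now run through 2 states with every (state, symbol) defined. Accept strings end in {0}, Reject strings end in {1}; accept={0}.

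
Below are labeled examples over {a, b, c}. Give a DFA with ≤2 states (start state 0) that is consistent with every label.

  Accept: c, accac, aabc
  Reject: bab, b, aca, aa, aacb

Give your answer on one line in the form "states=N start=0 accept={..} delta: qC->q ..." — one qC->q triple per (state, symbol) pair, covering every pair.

states=2 start=0 accept={1} delta: 0a->0 0b->0 0c->1 1a->0 1b->0 1c->0

State merging on the prefix tree: take the shortest (then alphabetical) example prefix whose next move is undefined and point that move at state 0, else 1, else 2, ...; a target is out if some Accept/Reject pair would then sit in one state with the same input left (inseparable). If every existing state is out, open a new one.
a: 0a undefined. 0a->0: ok.
b: 0b undefined. 0b->0: ok.
c: 0c undefined. 0c->0: no, c/bab meet in 0. Open state 1: 0c->1.
aca: 1a undefined. 1a->0: ok.
acc: 1c undefined. 1c->0: ok.
aacb: 1b undefined. 1b->0: ok.
All examples now run through 2 states with every (state, symbol) defined. Accept strings end in {1}, Reject strings end in {0}; accept={1}.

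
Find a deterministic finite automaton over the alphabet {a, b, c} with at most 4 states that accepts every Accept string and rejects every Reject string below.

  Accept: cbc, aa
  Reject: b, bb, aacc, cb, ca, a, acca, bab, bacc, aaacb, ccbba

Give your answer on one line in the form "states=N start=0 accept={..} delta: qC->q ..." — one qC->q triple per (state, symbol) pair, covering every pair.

states=4 start=0 accept={2} delta: 0a->1 0b->0 0c->2 1a->2 1b->0 1c->2 2a->0 2b->0 2c->3 3a->0 3b->0 3c->0

Grow the machine one transition at a time. Run the examples from 0; the earliest place one falls off (shortest prefix, ties alphabetical) gets sent to the lowest-numbered state that keeps every Accept/Reject pair distinguishable — a pair clashes when both reach the same state with identical unread suffix — and to a fresh state only if none does.
a: 0a undefined. 0a->0: no, aa/a meet in 0. Open state 1: 0a->1.
b: 0b undefined. 0b->0: ok.
c: 0c undefined. 0c->0: no, cbc/b meet in 0. 0c->1: no, aa/ca meet in 1 with "a" left. Open state 2: 0c->2.
aa: 1a undefined. 1a->0: no, aa/b meet in 0. 1a->1: no, aa/a meet in 1. 1a->2: ok.
ac: 1c undefined. 1c->0: no, aa/bacc meet in 2. 1c->1: no, aa/acca meet in 2. 1c->2: ok.
ca: 2a undefined. 2a->0: ok.
cb: 2b undefined. 2b->0: ok.
cc: 2c undefined. 2c->0: no, cbc/aacc meet in 2. 2c->1: no, cbc/aacc meet in 2. 2c->2: no, cbc/aacc meet in 2. Open state 3: 2c->3.
bab: 1b undefined. 1b->0: ok.
ccb: 3b undefined. 3b->0: ok.
aacc: 3c undefined. 3c->0: ok.
acca: 3a undefined. 3a->0: ok.
All examples now run through 4 states with every (state, symbol) defined. Accept strings end in {2}, Reject strings end in {0,1,3}; accept={2}.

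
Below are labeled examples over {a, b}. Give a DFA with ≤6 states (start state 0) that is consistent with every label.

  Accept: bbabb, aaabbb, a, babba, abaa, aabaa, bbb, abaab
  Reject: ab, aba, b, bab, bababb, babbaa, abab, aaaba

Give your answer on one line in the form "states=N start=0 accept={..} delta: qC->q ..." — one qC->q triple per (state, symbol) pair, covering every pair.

states=5 start=0 accept={0,4} delta: 0a->0 0b->1 1a->2 1b->3 2a->4 2b->1 3a->4 3b->0 4a->1 4b->4

State merging on the prefix tree: take the shortest (then alphabetical) example prefix whose next move is undefined and point that move at state 0, else 1, else 2, ...; a target is out if some Accept/Reject pair would then sit in one state with the same input left (inseparable). If every existing state is out, open a new one.
a: 0a undefined. 0a->0: ok.
b: 0b undefined. 0b->0: no, bbabb/ab meet in 0. Open state 1: 0b->1.
ba: 1a undefined. 1a->0: no, a/aba meet in 0. 1a->1: no, bbabb/bababb meet in 1 with "babb" left. Open state 2: 1a->2.
bb: 1b undefined. 1b->0: no, aaabbb/ab meet in 1. 1b->1: no, aaabbb/ab meet in 1. 1b->2: no, aaabbb/bab meet in 2 with "b" left. Open state 3: 1b->3.
bab: 2b undefined. 2b->0: no, a/bab meet in 0. 2b->1: ok.
bba: 3a undefined. 3a->0: no, bbabb/bababb meet in 3. 3a->1: no, babba/ab meet in 1. 3a->2: no, bbabb/bababb meet in 3. 3a->3: no, babba/bababb meet in 3. Open state 4: 3a->4.
bbb: 3b undefined. 3b->0: ok.
abaa: 2a undefined. 2a->0: no, abaab/ab meet in 1. 2a->1: no, abaa/ab meet in 1. 2a->2: no, abaa/aba meet in 2. 2a->3: no, abaa/bababb meet in 3. 2a->4: ok.
bbab: 4b undefined. 4b->0: no, bbabb/ab meet in 1. 4b->1: no, bbabb/bababb meet in 3. 4b->2: no, bbabb/ab meet in 1. 4b->3: no, abaab/bababb meet in 3. 4b->4: ok.
babbaa: 4a undefined. 4a->0: no, aaabbb/babbaa meet in 0. 4a->1: ok.
All examples now run through 5 states with every (state, symbol) defined. Accept strings end in {0,4}, Reject strings end in {1,2,3}; accept={0,4}.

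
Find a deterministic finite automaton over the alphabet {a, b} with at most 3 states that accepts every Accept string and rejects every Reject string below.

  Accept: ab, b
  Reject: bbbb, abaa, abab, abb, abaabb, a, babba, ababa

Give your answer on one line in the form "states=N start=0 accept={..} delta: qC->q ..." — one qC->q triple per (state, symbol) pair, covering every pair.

State merging on the prefix tree: take the shortest (then alphabetical) example prefix whose next move is undefined and point that move at state 0, else 1, else 2, ...; a target is out if some Accept/Reject pair would then sit in one state with the same input left (inseparable). If every existing state is out, open a new one.
a: 0a undefined. 0a->0: ok.
b: 0b undefined. 0b->0: no, ab/bbbb meet in 0. Open state 1: 0b->1.
ba: 1a undefined. 1a->0: no, ab/abab meet in 1. 1a->1: no, ab/abaa meet in 1. Open state 2: 1a->2.
bb: 1b undefined. 1b->0: ok.
bab: 2b undefined. 2b->0: ok.
abaa: 2a undefined. 2a->0: ok.
All examples now run through 3 states with every (state, symbol) defined. Accept strings end in {1}, Reject strings end in {0,2}; accept={1}.

states=3 start=0 accept={1} delta: 0a->0 0b->1 1a->2 1b->0 2a->0 2b->0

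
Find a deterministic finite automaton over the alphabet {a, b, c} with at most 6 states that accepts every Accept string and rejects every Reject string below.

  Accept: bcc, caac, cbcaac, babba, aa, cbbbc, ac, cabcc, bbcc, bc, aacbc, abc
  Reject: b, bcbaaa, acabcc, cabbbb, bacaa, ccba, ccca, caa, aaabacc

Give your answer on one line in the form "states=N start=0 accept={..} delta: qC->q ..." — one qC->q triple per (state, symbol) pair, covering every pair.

State merging on the prefix tree: take the shortest (then alphabetical) example prefix whose next move is undefined and point that move at state 0, else 1, else 2, ...; a target is out if some Accept/Reject pair would then sit in one state with the same input left (inseparable). If every existing state is out, open a new one.
a: 0a undefined. 0a->0: no, cabcc/acabcc meet in 0 with "cabcc" left. Open state 1: 0a->1.
b: 0b undefined. 0b->0: ok.
c: 0c undefined. 0c->0: no, bcc/b meet in 0. 0c->1: ok.
aa: 1a undefined. 1a->0: no, aa/b meet in 0. 1a->1: no, aa/caa meet in 1. Open state 2: 1a->2.
ab: 1b undefined. 1b->0: ok.
ac: 1c undefined. 1c->0: no, bcc/b meet in 0. 1c->1: no, bcc/ccba meet in 1. 1c->2: ok.
aaa: 2a undefined. 2a->0: no, bcc/acabcc meet in 2. 2a->1: no, bcc/acabcc meet in 2. 2a->2: no, bcc/bcbaaa meet in 2. Open state 3: 2a->3.
aac: 2c undefined. 2c->0: no, babba/ccca meet in 1. 2c->1: no, bcc/ccca meet in 2. 2c->2: ok.
cab: 2b undefined. 2b->0: no, babba/ccba meet in 1. 2b->1: no, bcc/ccba meet in 2. 2b->2: no, bcc/cabbbb meet in 2. 2b->3: ok.
aaab: 3b undefined. 3b->0: no, bcc/acabcc meet in 2. 3b->1: no, bcc/acabcc meet in 2. 3b->2: no, bcc/acabcc meet in 2. 3b->3: no, cabcc/acabcc meet in 3 with "cc" left. Open state 4: 3b->4.
caac: 3c undefined. 3c->0: no, caac/b meet in 0. 3c->1: ok.
ccba: 3a undefined. 3a->0: ok.
aaaba: 4a undefined. 4a->0: no, bcc/aaabacc meet in 2. 4a->1: no, bcc/aaabacc meet in 2. 4a->2: no, bcc/aaabacc meet in 2. 4a->3: no, bcc/aaabacc meet in 2. 4a->4: ok.
acabc: 4c undefined. 4c->0: no, caac/acabcc meet in 1. 4c->1: no, bcc/acabcc meet in 2. 4c->2: no, bcc/acabcc meet in 2. 4c->3: no, caac/acabcc meet in 1. 4c->4: ok.
cabbb: 4b undefined. 4b->0: ok.
All examples now run through 5 states with every (state, symbol) defined. Accept strings end in {1,2}, Reject strings end in {0,3,4}; accept={1,2}.

states=5 start=0 accept={1,2} delta: 0a->1 0b->0 0c->1 1a->2 1b->0 1c->2 2a->3 2b->3 2c->2 3a->0 3b->4 3c->1 4a->4 4b->0 4c->4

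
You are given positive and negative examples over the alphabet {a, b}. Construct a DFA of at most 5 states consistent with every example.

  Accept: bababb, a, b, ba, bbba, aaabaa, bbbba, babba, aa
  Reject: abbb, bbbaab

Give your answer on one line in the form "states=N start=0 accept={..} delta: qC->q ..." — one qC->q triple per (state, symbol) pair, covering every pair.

Grow the machine one transition at a time. Run the examples from 0; the earliest place one falls off (shortest prefix, ties alphabetical) gets sent to the lowest-numbered state that keeps every Accept/Reject pair distinguishable — a pair clashes when both reach the same state with identical unread suffix — and to a fresh state only if none does.
a: 0a undefined. 0a->0: ok.
b: 0b undefined. 0b->0: no, bababb/abbb meet in 0. Open state 1: 0b->1.
ba: 1a undefined. 1a->0: ok.
bb: 1b undefined. 1b->0: no, b/abbb meet in 1. 1b->1: no, bababb/abbb meet in 1. Open state 2: 1b->2.
bbb: 2b undefined. 2b->0: no, a/abbb meet in 0. 2b->1: no, b/abbb meet in 1. 2b->2: no, bababb/abbb meet in 2. Open state 3: 2b->3.
bbba: 3a undefined. 3a->0: no, b/bbbaab meet in 1. 3a->1: no, b/bbbaab meet in 1. 3a->2: ok.
bbbb: 3b undefined. 3b->0: ok.
babba: 2a undefined. 2a->0: no, b/bbbaab meet in 1. 2a->1: no, bababb/bbbaab meet in 2. 2a->2: ok.
All examples now run through 4 states with every (state, symbol) defined. Accept strings end in {0,1,2}, Reject strings end in {3}; accept={0,1,2}.

states=4 start=0 accept={0,1,2} delta: 0a->0 0b->1 1a->0 1b->2 2a->2 2b->3 3a->2 3b->0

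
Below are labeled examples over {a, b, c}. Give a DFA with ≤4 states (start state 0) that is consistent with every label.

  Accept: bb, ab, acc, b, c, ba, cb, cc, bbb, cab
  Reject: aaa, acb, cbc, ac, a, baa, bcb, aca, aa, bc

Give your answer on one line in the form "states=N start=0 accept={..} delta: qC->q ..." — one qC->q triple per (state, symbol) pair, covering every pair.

states=4 start=0 accept={0,2} delta: 0a->1 0b->2 0c->0 1a->1 1b->0 1c->3 2a->0 2b->0 2c->3 3a->1 3b->1 3c->0

Fold the examples into a partial DFA from state 0: repeatedly fix the first undefined (state, symbol) met by the shortest-then-alphabetical prefix, trying targets in increasing order and rejecting any under which an Accept and a Reject string meet in one state with the same remainder; add a state when all current targets are rejected. Accepting states are where Accept strings end.
a: 0a undefined. 0a->0: no, c/ac meet in 0 with "c" left. Open state 1: 0a->1.
b: 0b undefined. 0b->0: no, c/bc meet in 0 with "c" left. 0b->1: no, b/a meet in 1. Open state 2: 0b->2.
c: 0c undefined. 0c->0: ok.
aa: 1a undefined. 1a->0: no, c/aa meet in 0. 1a->1: ok.
ab: 1b undefined. 1b->0: ok.
ac: 1c undefined. 1c->0: no, ab/ac meet in 0. 1c->1: no, ab/acb meet in 0. 1c->2: no, bb/acb meet in 2 with "b" left. Open state 3: 1c->3.
ba: 2a undefined. 2a->0: ok.
bb: 2b undefined. 2b->0: ok.
bc: 2c undefined. 2c->0: no, bb/cbc meet in 0. 2c->1: no, bb/bcb meet in 0. 2c->2: no, bb/bcb meet in 0. 2c->3: ok.
aca: 3a undefined. 3a->0: no, bb/aca meet in 0. 3a->1: ok.
acb: 3b undefined. 3b->0: no, bb/acb meet in 0. 3b->1: ok.
acc: 3c undefined. 3c->0: ok.
All examples now run through 4 states with every (state, symbol) defined. Accept strings end in {0,2}, Reject strings end in {1,3}; accept={0,2}.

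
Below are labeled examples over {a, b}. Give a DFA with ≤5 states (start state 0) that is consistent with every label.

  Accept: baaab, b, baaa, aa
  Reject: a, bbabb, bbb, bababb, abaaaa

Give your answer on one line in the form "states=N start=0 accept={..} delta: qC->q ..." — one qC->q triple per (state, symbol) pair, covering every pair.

Grow the machine one transition at a time. Run the examples from 0; the earliest place one falls off (shortest prefix, ties alphabetical) gets sent to the lowest-numbered state that keeps every Accept/Reject pair distinguishable — a pair clashes when both reach the same state with identical unread suffix — and to a fresh state only if none does.
a: 0a undefined. 0a->0: no, aa/a meet in 0. Open state 1: 0a->1.
b: 0b undefined. 0b->0: no, b/bbb meet in 0. 0b->1: no, b/a meet in 1. Open state 2: 0b->2.
aa: 1a undefined. 1a->0: ok.
ab: 1b undefined. 1b->0: no, aa/abaaaa meet in 0. 1b->1: ok.
ba: 2a undefined. 2a->0: ok.
bb: 2b undefined. 2b->0: no, baaab/bbb meet in 2. 2b->1: ok.
All examples now run through 3 states with every (state, symbol) defined. Accept strings end in {0,2}, Reject strings end in {1}; accept={0,2}.

states=3 start=0 accept={0,2} delta: 0a->1 0b->2 1a->0 1b->1 2a->0 2b->1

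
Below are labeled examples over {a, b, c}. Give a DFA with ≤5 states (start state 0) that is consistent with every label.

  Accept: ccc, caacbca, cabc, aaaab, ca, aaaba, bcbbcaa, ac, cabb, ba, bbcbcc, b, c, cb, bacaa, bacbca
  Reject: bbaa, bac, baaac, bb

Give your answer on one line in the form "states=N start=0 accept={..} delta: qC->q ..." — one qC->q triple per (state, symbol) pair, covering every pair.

states=4 start=0 accept={1,2} delta: 0a->0 0b->1 0c->2 1a->1 1b->0 1c->3 2a->1 2b->1 2c->0 3a->1 3b->0 3c->1

Grow the machine one transition at a time. Run the examples from 0; the earliest place one falls off (shortest prefix, ties alphabetical) gets sent to the lowest-numbered state that keeps every Accept/Reject pair distinguishable — a pair clashes when both reach the same state with identical unread suffix — and to a fresh state only if none does.
a: 0a undefined. 0a->0: ok.
b: 0b undefined. 0b->0: no, aaaab/bbaa meet in 0. Open state 1: 0b->1.
c: 0c undefined. 0c->0: no, cabb/bb meet in 1 with "b" left. 0c->1: no, cb/bb meet in 1 with "b" left. Open state 2: 0c->2.
ba: 1a undefined. 1a->0: no, ac/bac meet in 2. 1a->1: ok.
bb: 1b undefined. 1b->0: ok.
bc: 1c undefined. 1c->0: no, bacaa/bbaa meet in 0. 1c->1: no, aaaab/bac meet in 1. 1c->2: no, ac/bac meet in 2. Open state 3: 1c->3.
ca: 2a undefined. 2a->0: no, cabc/bac meet in 3. 2a->1: ok.
cb: 2b undefined. 2b->0: no, cb/bbaa meet in 0. 2b->1: ok.
cc: 2c undefined. 2c->0: ok.
bcb: 3b undefined. 3b->0: ok.
baca: 3a undefined. 3a->0: no, bcbbcaa/bbaa meet in 0. 3a->1: ok.
bbcbcc: 3c undefined. 3c->0: no, bbcbcc/bbaa meet in 0. 3c->1: ok.
All examples now run through 4 states with every (state, symbol) defined. Accept strings end in {1,2}, Reject strings end in {0,3}; accept={1,2}.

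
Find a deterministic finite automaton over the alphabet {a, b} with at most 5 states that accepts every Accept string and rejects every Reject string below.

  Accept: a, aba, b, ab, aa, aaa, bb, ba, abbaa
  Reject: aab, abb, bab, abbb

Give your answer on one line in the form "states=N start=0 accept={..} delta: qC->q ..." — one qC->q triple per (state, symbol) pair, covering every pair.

states=4 start=0 accept={0,1,2} delta: 0a->1 0b->1 1a->2 1b->2 2a->0 2b->3 3a->0 3b->3

State merging on the prefix tree: take the shortest (then alphabetical) example prefix whose next move is undefined and point that move at state 0, else 1, else 2, ...; a target is out if some Accept/Reject pair would then sit in one state with the same input left (inseparable). If every existing state is out, open a new one.
a: 0a undefined. 0a->0: no, b/aab meet in 0 with "b" left. Open state 1: 0a->1.
b: 0b undefined. 0b->0: no, ab/bab meet in 1 with "b" left. 0b->1: ok.
aa: 1a undefined. 1a->0: no, a/aab meet in 1. 1a->1: no, ab/aab meet in 1 with "b" left. Open state 2: 1a->2.
ab: 1b undefined. 1b->0: no, a/abb meet in 1. 1b->1: no, a/abb meet in 1. 1b->2: ok.
aaa: 2a undefined. 2a->0: ok.
aab: 2b undefined. 2b->0: no, a/abbb meet in 1. 2b->1: no, a/aab meet in 1. 2b->2: no, ab/aab meet in 2. Open state 3: 2b->3.
abba: 3a undefined. 3a->0: ok.
abbb: 3b undefined. 3b->0: no, aba/abbb meet in 0. 3b->1: no, a/abbb meet in 1. 3b->2: no, ab/abbb meet in 2. 3b->3: ok.
All examples now run through 4 states with every (state, symbol) defined. Accept strings end in {0,1,2}, Reject strings end in {3}; accept={0,1,2}.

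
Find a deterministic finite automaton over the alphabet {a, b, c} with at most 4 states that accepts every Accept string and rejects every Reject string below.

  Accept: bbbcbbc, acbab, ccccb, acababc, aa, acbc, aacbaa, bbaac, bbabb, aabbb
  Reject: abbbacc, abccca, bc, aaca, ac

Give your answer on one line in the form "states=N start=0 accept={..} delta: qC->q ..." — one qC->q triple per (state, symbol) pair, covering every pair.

states=3 start=0 accept={0,2} delta: 0a->0 0b->1 0c->1 1a->1 1b->2 1c->1 2a->2 2b->2 2c->0

Grow the machine one transition at a time. Run the examples from 0; the earliest place one falls off (shortest prefix, ties alphabetical) gets sent to the lowest-numbered state that keeps every Accept/Reject pair distinguishable — a pair clashes when both reach the same state with identical unread suffix — and to a fresh state only if none does.
a: 0a undefined. 0a->0: ok.
b: 0b undefined. 0b->0: no, bbaac/bc meet in 0 with "c" left. Open state 1: 0b->1.
c: 0c undefined. 0c->0: no, aa/aaca meet in 0. 0c->1: ok.
bb: 1b undefined. 1b->0: no, acbab/ac meet in 1. 1b->1: no, acbc/bc meet in 1 with "c" left. Open state 2: 1b->2.
bc: 1c undefined. 1c->0: no, ccccb/ac meet in 1. 1c->1: ok.
aca: 1a undefined. 1a->0: no, acababc/bc meet in 1. 1a->1: ok.
bba: 2a undefined. 2a->0: no, acbab/abccca meet in 1. 2a->1: no, aacbaa/abccca meet in 1. 2a->2: ok.
bbb: 2b undefined. 2b->0: no, bbbcbbc/abbbacc meet in 1. 2b->1: no, bbbcbbc/abbbacc meet in 1. 2b->2: ok.
acbc: 2c undefined. 2c->0: ok.
All examples now run through 3 states with every (state, symbol) defined. Accept strings end in {0,2}, Reject strings end in {1}; accept={0,2}.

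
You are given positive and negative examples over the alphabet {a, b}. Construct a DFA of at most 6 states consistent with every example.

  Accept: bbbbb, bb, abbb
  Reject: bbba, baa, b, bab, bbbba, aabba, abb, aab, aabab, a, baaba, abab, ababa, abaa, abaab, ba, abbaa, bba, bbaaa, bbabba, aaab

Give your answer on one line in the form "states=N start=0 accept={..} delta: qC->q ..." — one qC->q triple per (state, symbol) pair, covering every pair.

Fold the examples into a partial DFA from state 0: repeatedly fix the first undefined (state, symbol) met by the shortest-then-alphabetical prefix, trying targets in increasing order and rejecting any under which an Accept and a Reject string meet in one state with the same remainder; add a state when all current targets are rejected. Accepting states are where Accept strings end.
a: 0a undefined. 0a->0: no, bb/abb meet in 0 with "bb" left. Open state 1: 0a->1.
b: 0b undefined. 0b->0: no, bbbbb/b meet in 0. 0b->1: ok.
aa: 1a undefined. 1a->0: no, bb/aaab meet in 1 with "b" left. 1a->1: no, bb/bab meet in 1 with "b" left. Open state 2: 1a->2.
ab: 1b undefined. 1b->0: no, bbbbb/b meet in 1. 1b->1: no, bbbbb/b meet in 1. 1b->2: no, bb/ba meet in 2. Open state 3: 1b->3.
aaa: 2a undefined. 2a->0: ok.
aab: 2b undefined. 2b->0: no, bb/aabab meet in 3. 2b->1: ok.
aba: 3a undefined. 3a->0: no, bb/abaab meet in 3. 3a->1: no, bb/abab meet in 3. 3a->2: ok.
abb: 3b undefined. 3b->0: no, abbb/bbba meet in 1. 3b->1: no, bbbbb/b meet in 1. 3b->2: no, abbb/b meet in 1. 3b->3: no, bbbbb/abb meet in 3. Open state 4: 3b->4.
abba: 4a undefined. 4a->0: ok.
abbb: 4b undefined. 4b->0: no, bbbbb/b meet in 1. 4b->1: no, abbb/b meet in 1. 4b->2: no, bbbbb/b meet in 1. 4b->3: no, bbbbb/abb meet in 4. 4b->4: no, bbbbb/abb meet in 4. Open state 5: 4b->5.
bbbba: 5a undefined. 5a->0: ok.
bbbbb: 5b undefined. 5b->0: no, bbbbb/bbba meet in 0. 5b->1: no, bbbbb/b meet in 1. 5b->2: no, bbbbb/aabba meet in 2. 5b->3: ok.
All examples now run through 6 states with every (state, symbol) defined. Accept strings end in {3,5}, Reject strings end in {0,1,2,4}; accept={3,5}.

states=6 start=0 accept={3,5} delta: 0a->1 0b->1 1a->2 1b->3 2a->0 2b->1 3a->2 3b->4 4a->0 4b->5 5a->0 5b->3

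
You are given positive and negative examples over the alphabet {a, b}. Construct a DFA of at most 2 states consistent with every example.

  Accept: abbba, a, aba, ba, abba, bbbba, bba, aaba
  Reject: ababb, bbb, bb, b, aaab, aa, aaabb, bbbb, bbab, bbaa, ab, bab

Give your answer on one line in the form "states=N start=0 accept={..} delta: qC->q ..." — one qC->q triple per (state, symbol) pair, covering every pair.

State merging on the prefix tree: take the shortest (then alphabetical) example prefix whose next move is undefined and point that move at state 0, else 1, else 2, ...; a target is out if some Accept/Reject pair would then sit in one state with the same input left (inseparable). If every existing state is out, open a new one.
a: 0a undefined. 0a->0: no, a/aa meet in 0. Open state 1: 0a->1.
b: 0b undefined. 0b->0: ok.
aa: 1a undefined. 1a->0: ok.
ab: 1b undefined. 1b->0: ok.
All examples now run through 2 states with every (state, symbol) defined. Accept strings end in {1}, Reject strings end in {0}; accept={1}.

states=2 start=0 accept={1} delta: 0a->1 0b->0 1a->0 1b->0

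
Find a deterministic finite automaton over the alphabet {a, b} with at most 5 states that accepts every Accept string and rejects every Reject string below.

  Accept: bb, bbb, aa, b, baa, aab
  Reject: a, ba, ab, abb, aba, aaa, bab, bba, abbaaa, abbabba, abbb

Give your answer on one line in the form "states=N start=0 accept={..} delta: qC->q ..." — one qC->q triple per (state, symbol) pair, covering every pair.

State merging on the prefix tree: take the shortest (then alphabetical) example prefix whose next move is undefined and point that move at state 0, else 1, else 2, ...; a target is out if some Accept/Reject pair would then sit in one state with the same input left (inseparable). If every existing state is out, open a new one.
a: 0a undefined. 0a->0: no, bb/abb meet in 0 with "bb" left. Open state 1: 0a->1.
b: 0b undefined. 0b->0: ok.
aa: 1a undefined. 1a->0: ok.
ab: 1b undefined. 1b->0: no, bb/ab meet in 0. 1b->1: no, bb/aba meet in 0. Open state 2: 1b->2.
aba: 2a undefined. 2a->0: no, bb/aba meet in 0. 2a->1: ok.
abb: 2b undefined. 2b->0: no, bb/abb meet in 0. 2b->1: no, bb/abbaaa meet in 0. 2b->2: ok.
All examples now run through 3 states with every (state, symbol) defined. Accept strings end in {0}, Reject strings end in {1,2}; accept={0}.

states=3 start=0 accept={0} delta: 0a->1 0b->0 1a->0 1b->2 2a->1 2b->2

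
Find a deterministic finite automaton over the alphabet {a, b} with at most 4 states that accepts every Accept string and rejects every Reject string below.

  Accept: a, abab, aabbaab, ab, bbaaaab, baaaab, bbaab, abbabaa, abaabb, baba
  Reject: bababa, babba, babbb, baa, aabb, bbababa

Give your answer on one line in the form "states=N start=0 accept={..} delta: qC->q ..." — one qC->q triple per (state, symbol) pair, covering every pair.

states=3 start=0 accept={0,1} delta: 0a->0 0b->1 1a->2 1b->2 2a->2 2b->0

Fold the examples into a partial DFA from state 0: repeatedly fix the first undefined (state, symbol) met by the shortest-then-alphabetical prefix, trying targets in increasing order and rejecting any under which an Accept and a Reject string meet in one state with the same remainder; add a state when all current targets are rejected. Accepting states are where Accept strings end.
a: 0a undefined. 0a->0: ok.
b: 0b undefined. 0b->0: no, a/bababa meet in 0. Open state 1: 0b->1.
ba: 1a undefined. 1a->0: no, a/bababa meet in 0. 1a->1: no, abab/aabb meet in 1 with "b" left. Open state 2: 1a->2.
bb: 1b undefined. 1b->0: no, a/aabb meet in 0. 1b->1: no, ab/aabb meet in 1. 1b->2: ok.
baa: 2a undefined. 2a->0: no, a/baa meet in 0. 2a->1: no, ab/baa meet in 1. 2a->2: ok.
bab: 2b undefined. 2b->0: ok.
All examples now run through 3 states with every (state, symbol) defined. Accept strings end in {0,1}, Reject strings end in {2}; accept={0,1}.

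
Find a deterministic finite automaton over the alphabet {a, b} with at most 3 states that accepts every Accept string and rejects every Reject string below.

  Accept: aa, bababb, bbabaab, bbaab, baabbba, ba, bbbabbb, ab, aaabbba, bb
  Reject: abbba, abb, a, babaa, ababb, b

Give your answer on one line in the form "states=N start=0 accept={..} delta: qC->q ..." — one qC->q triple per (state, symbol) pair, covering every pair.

states=3 start=0 accept={0,2} delta: 0a->1 0b->1 1a->2 1b->0 2a->0 2b->2

Fold the examples into a partial DFA from state 0: repeatedly fix the first undefined (state, symbol) met by the shortest-then-alphabetical prefix, trying targets in increasing order and rejecting any under which an Accept and a Reject string meet in one state with the same remainder; add a state when all current targets are rejected. Accepting states are where Accept strings end.
a: 0a undefined. 0a->0: no, aa/a meet in 0. Open state 1: 0a->1.
b: 0b undefined. 0b->0: no, bababb/ababb meet in 1 with "babb" left. 0b->1: ok.
aa: 1a undefined. 1a->0: no, baabbba/abbba meet in 1 with "bbba" left. 1a->1: no, aa/a meet in 1. Open state 2: 1a->2.
ab: 1b undefined. 1b->0: ok.
aaa: 2a undefined. 2a->0: ok.
bab: 2b undefined. 2b->0: no, aa/babaa meet in 2. 2b->1: no, bababb/babaa meet in 0. 2b->2: ok.
All examples now run through 3 states with every (state, symbol) defined. Accept strings end in {0,2}, Reject strings end in {1}; accept={0,2}.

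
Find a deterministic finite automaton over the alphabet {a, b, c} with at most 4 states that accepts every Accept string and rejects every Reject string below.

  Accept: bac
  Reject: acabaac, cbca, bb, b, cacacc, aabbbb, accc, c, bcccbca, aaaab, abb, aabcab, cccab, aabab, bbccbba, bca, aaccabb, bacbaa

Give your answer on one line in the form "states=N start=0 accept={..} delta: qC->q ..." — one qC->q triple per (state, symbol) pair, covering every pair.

states=3 start=0 accept={2} delta: 0a->0 0b->1 0c->0 1a->2 1b->0 1c->0 2a->0 2b->0 2c->2

State merging on the prefix tree: take the shortest (then alphabetical) example prefix whose next move is undefined and point that move at state 0, else 1, else 2, ...; a target is out if some Accept/Reject pair would then sit in one state with the same input left (inseparable). If every existing state is out, open a new one.
a: 0a undefined. 0a->0: ok.
b: 0b undefined. 0b->0: no, bac/c meet in 0 with "c" left. Open state 1: 0b->1.
c: 0c undefined. 0c->0: ok.
ba: 1a undefined. 1a->0: no, bac/acabaac meet in 0. 1a->1: no, bac/acabaac meet in 1 with "c" left. Open state 2: 1a->2.
bb: 1b undefined. 1b->0: ok.
bc: 1c undefined. 1c->0: ok.
bac: 2c undefined. 2c->0: no, bac/cbca meet in 0. 2c->1: no, bac/b meet in 1. 2c->2: ok.
bacb: 2b undefined. 2b->0: ok.
acabaa: 2a undefined. 2a->0: ok.
All examples now run through 3 states with every (state, symbol) defined. Accept strings end in {2}, Reject strings end in {0,1}; accept={2}.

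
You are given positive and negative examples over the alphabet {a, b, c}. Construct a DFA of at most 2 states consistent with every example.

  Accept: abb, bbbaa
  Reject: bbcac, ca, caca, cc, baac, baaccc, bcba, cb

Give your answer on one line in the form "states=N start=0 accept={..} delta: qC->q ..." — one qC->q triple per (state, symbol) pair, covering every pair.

Grow the machine one transition at a time. Run the examples from 0; the earliest place one falls off (shortest prefix, ties alphabetical) gets sent to the lowest-numbered state that keeps every Accept/Reject pair distinguishable — a pair clashes when both reach the same state with identical unread suffix — and to a fresh state only if none does.
a: 0a undefined. 0a->0: ok.
b: 0b undefined. 0b->0: ok.
c: 0c undefined. 0c->0: no, abb/bbcac meet in 0. Open state 1: 0c->1.
ca: 1a undefined. 1a->0: no, abb/ca meet in 0. 1a->1: ok.
cb: 1b undefined. 1b->0: no, abb/bcba meet in 0. 1b->1: ok.
cc: 1c undefined. 1c->0: no, abb/bbcac meet in 0. 1c->1: ok.
All examples now run through 2 states with every (state, symbol) defined. Accept strings end in {0}, Reject strings end in {1}; accept={0}.

states=2 start=0 accept={0} delta: 0a->0 0b->0 0c->1 1a->1 1b->1 1c->1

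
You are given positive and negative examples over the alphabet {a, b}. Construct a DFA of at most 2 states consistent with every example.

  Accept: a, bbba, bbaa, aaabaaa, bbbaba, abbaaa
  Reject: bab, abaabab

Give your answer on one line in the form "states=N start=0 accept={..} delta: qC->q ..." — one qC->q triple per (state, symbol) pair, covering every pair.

Grow the machine one transition at a time. Run the examples from 0; the earliest place one falls off (shortest prefix, ties alphabetical) gets sent to the lowest-numbered state that keeps every Accept/Reject pair distinguishable — a pair clashes when both reach the same state with identical unread suffix — and to a fresh state only if none does.
a: 0a undefined. 0a->0: ok.
b: 0b undefined. 0b->0: no, a/bab meet in 0. Open state 1: 0b->1.
ba: 1a undefined. 1a->0: ok.
bb: 1b undefined. 1b->0: ok.
All examples now run through 2 states with every (state, symbol) defined. Accept strings end in {0}, Reject strings end in {1}; accept={0}.

states=2 start=0 accept={0} delta: 0a->0 0b->1 1a->0 1b->0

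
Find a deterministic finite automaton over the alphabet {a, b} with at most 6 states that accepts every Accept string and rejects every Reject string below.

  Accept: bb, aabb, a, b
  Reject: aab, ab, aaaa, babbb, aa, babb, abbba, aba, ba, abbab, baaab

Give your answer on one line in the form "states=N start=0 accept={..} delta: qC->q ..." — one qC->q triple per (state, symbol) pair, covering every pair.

states=5 start=0 accept={0,1,2} delta: 0a->1 0b->2 1a->3 1b->3 2a->4 2b->0 3a->3 3b->4 4a->1 4b->1

State merging on the prefix tree: take the shortest (then alphabetical) example prefix whose next move is undefined and point that move at state 0, else 1, else 2, ...; a target is out if some Accept/Reject pair would then sit in one state with the same input left (inseparable). If every existing state is out, open a new one.
a: 0a undefined. 0a->0: no, a/aaaa meet in 0. Open state 1: 0a->1.
b: 0b undefined. 0b->0: no, a/ba meet in 1. 0b->1: no, bb/ab meet in 1 with "b" left. Open state 2: 0b->2.
aa: 1a undefined. 1a->0: no, b/aab meet in 2. 1a->1: no, a/aaaa meet in 1. 1a->2: no, bb/aab meet in 2 with "b" left. Open state 3: 1a->3.
ab: 1b undefined. 1b->0: no, a/aba meet in 1. 1b->1: no, a/ab meet in 1. 1b->2: no, b/ab meet in 2. 1b->3: ok.
ba: 2a undefined. 2a->0: no, bb/babb meet in 2 with "b" left. 2a->1: no, aabb/babbb meet in 3 with "bb" left. 2a->2: no, bb/baaab meet in 2 with "b" left. 2a->3: no, aabb/babb meet in 3 with "bb" left. Open state 4: 2a->4.
bb: 2b undefined. 2b->0: ok.
aaa: 3a undefined. 3a->0: no, bb/aba meet in 0. 3a->1: no, a/aba meet in 1. 3a->2: no, b/aba meet in 2. 3a->3: ok.
aab: 3b undefined. 3b->0: no, bb/aab meet in 0. 3b->1: no, aabb/ab meet in 3. 3b->2: no, a/abbba meet in 1. 3b->3: no, aabb/aab meet in 3. 3b->4: ok.
baa: 4a undefined. 4a->0: no, b/abbab meet in 2. 4a->1: ok.
bab: 4b undefined. 4b->0: no, bb/babbb meet in 0. 4b->1: ok.
All examples now run through 5 states with every (state, symbol) defined. Accept strings end in {0,1,2}, Reject strings end in {3,4}; accept={0,1,2}.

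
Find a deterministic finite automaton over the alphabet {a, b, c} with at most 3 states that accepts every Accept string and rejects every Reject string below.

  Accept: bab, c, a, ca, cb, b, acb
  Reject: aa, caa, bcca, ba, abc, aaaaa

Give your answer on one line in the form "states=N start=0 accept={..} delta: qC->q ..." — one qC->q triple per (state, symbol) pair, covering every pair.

Fold the examples into a partial DFA from state 0: repeatedly fix the first undefined (state, symbol) met by the shortest-then-alphabetical prefix, trying targets in increasing order and rejecting any under which an Accept and a Reject string meet in one state with the same remainder; add a state when all current targets are rejected. Accepting states are where Accept strings end.
a: 0a undefined. 0a->0: no, a/aa meet in 0. Open state 1: 0a->1.
b: 0b undefined. 0b->0: no, a/ba meet in 1. 0b->1: ok.
c: 0c undefined. 0c->0: ok.
aa: 1a undefined. 1a->0: no, bab/aaaaa meet in 1. 1a->1: no, a/aa meet in 1. Open state 2: 1a->2.
ab: 1b undefined. 1b->0: no, c/abc meet in 0. 1b->1: ok.
ac: 1c undefined. 1c->0: no, c/abc meet in 0. 1c->1: no, a/abc meet in 1. 1c->2: ok.
aaa: 2a undefined. 2a->0: ok.
acb: 2b undefined. 2b->0: ok.
bcc: 2c undefined. 2c->0: no, a/bcca meet in 1. 2c->1: ok.
All examples now run through 3 states with every (state, symbol) defined. Accept strings end in {0,1}, Reject strings end in {2}; accept={0,1}.

states=3 start=0 accept={0,1} delta: 0a->1 0b->1 0c->0 1a->2 1b->1 1c->2 2a->0 2b->0 2c->1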